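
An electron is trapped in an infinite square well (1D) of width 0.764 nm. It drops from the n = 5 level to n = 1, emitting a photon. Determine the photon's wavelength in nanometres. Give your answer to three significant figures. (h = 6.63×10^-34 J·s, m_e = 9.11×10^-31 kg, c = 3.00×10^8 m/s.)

λ = 80.2 nm

E_1 = h²/(8m_eL²) = 1.033×10^-19 J, so ΔE = (5² − 1²)E_1 = 2.479×10^-18 J.
λ = hc/ΔE = (6.63×10^-34·3.00×10^8)/2.479×10^-18 = 8.02×10^-8 m = 80.2 nm.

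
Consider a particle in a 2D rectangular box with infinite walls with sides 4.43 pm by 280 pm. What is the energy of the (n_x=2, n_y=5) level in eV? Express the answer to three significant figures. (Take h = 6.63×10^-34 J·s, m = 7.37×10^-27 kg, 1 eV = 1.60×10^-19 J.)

E = 9.51 eV

For a 2D rectangular well E = (h²/8m)·Σ n_i²/L_i² = (6.63×10^-34)²/(8·7.37×10^-27) · [2²/(4.43 pm)² + 5²/(280 pm)²].
Evaluating gives E = 1.522×10^-18 J = 9.51 eV.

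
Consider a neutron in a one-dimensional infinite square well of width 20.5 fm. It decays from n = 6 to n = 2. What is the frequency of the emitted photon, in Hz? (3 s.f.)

f = 3.77×10^21 Hz

E_1 = h²/(8m_nL²) = 7.796×10^-14 J and ΔE = (6² − 2²)E_1 = 2.495×10^-12 J.
f = ΔE/h = 2.495×10^-12/6.626×10^-34 = 3.77×10^21 Hz.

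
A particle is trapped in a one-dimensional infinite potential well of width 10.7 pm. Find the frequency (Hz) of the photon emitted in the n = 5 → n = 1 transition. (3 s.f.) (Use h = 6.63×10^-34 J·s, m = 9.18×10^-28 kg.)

E_1 = h²/(8mL²) = 5.228×10^-19 J and ΔE = (5² − 1²)E_1 = 1.255×10^-17 J.
f = ΔE/h = 1.255×10^-17/6.63×10^-34 = 1.89×10^16 Hz.

f = 1.89×10^16 Hz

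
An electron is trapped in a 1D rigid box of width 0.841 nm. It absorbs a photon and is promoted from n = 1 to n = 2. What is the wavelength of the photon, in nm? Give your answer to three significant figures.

E_1 = h²/(8m_eL²) = 8.518×10^-20 J, so ΔE = (2² − 1²)E_1 = 2.555×10^-19 J.
λ = hc/ΔE = (6.626×10^-34·2.998×10^8)/2.555×10^-19 = 7.77×10^-7 m = 777 nm.

λ = 777 nm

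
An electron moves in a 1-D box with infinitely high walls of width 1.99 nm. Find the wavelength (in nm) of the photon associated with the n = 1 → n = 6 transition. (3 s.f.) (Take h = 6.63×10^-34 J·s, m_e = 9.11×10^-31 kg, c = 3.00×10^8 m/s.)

E_1 = h²/(8m_eL²) = 1.523×10^-20 J, so ΔE = (6² − 1²)E_1 = 5.331×10^-19 J.
λ = hc/ΔE = (6.63×10^-34·3.00×10^8)/5.331×10^-19 = 3.73×10^-7 m = 373 nm.

λ = 373 nm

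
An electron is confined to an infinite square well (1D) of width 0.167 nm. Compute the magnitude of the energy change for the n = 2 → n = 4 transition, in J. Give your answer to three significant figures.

E_1 = h²/(8m_eL²) = 2.160×10^-18 J.
|ΔE| = |2² − 4²|·E_1 = 12·2.160×10^-18 J = 2.59×10^-17 J.

|ΔE| = 2.59×10^-17 J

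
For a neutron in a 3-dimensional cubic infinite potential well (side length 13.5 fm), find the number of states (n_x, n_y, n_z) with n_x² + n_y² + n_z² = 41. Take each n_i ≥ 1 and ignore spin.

The level has n_x² + n_y² + n_z² = 41. The ordered positive-integer solutions are (1, 2, 6), (1, 6, 2), (2, 1, 6), (2, 6, 1), (3, 4, 4), (4, 3, 4), (4, 4, 3), (6, 1, 2), (6, 2, 1).
That gives 9 states.

degeneracy = 9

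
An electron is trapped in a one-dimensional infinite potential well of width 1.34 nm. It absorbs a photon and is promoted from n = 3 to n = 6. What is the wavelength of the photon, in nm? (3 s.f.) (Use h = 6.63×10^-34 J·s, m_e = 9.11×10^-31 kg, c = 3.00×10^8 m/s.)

λ = 219 nm

E_1 = h²/(8m_eL²) = 3.359×10^-20 J, so ΔE = (6² − 3²)E_1 = 9.069×10^-19 J.
λ = hc/ΔE = (6.63×10^-34·3.00×10^8)/9.069×10^-19 = 2.19×10^-7 m = 219 nm.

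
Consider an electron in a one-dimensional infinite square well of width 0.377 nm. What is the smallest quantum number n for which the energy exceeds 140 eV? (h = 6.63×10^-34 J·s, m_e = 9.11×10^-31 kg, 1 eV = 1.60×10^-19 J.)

E_1 = h²/(8m_eL²) = 4.244×10^-19 J = 2.652 eV.
Need n² > 140/2.652 = 52.79, i.e. n > 7.266.
The smallest integer satisfying this is n = 8.

n = 8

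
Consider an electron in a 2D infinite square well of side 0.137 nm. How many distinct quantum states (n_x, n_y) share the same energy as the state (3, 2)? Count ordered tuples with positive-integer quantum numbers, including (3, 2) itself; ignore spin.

The level has n_x² + n_y² = 13. The ordered positive-integer solutions are (2, 3), (3, 2).
That gives 2 states.

degeneracy = 2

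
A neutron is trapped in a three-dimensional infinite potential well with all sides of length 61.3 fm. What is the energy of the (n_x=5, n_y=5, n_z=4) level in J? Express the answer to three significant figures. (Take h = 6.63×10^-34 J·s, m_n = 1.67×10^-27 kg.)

For a 3D rectangular well E = (h²/8m_n)·Σ n_i²/L_i² = (6.63×10^-34)²/(8·1.67×10^-27) · [5²/(61.3 fm)² + 5²/(61.3 fm)² + 4²/(61.3 fm)²].
Evaluating gives E = 5.78×10^-13 J.

E = 5.78×10^-13 J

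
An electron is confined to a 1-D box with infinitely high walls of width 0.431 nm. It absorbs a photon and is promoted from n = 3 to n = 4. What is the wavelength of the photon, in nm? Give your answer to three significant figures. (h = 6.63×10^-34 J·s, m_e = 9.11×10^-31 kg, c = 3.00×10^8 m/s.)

E_1 = h²/(8m_eL²) = 3.247×10^-19 J, so ΔE = (4² − 3²)E_1 = 2.273×10^-18 J.
λ = hc/ΔE = (6.63×10^-34·3.00×10^8)/2.273×10^-18 = 8.75×10^-8 m = 87.5 nm.

λ = 87.5 nm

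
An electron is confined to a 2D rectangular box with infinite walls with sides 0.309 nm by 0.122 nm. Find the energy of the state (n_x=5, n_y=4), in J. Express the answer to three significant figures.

For a 2D rectangular well E = (h²/8m_e)·Σ n_i²/L_i² = (6.626×10^-34)²/(8·9.109×10^-31) · [5²/(0.309 nm)² + 4²/(0.122 nm)²].
Evaluating gives E = 8.05×10^-17 J.

E = 8.05×10^-17 J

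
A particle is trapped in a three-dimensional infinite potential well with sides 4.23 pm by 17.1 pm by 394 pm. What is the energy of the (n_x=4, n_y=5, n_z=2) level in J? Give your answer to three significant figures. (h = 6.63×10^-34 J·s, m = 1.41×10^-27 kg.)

E = 3.82×10^-17 J

For a 3D rectangular well E = (h²/8m)·Σ n_i²/L_i² = (6.63×10^-34)²/(8·1.41×10^-27) · [4²/(4.23 pm)² + 5²/(17.1 pm)² + 2²/(394 pm)²].
Evaluating gives E = 3.82×10^-17 J.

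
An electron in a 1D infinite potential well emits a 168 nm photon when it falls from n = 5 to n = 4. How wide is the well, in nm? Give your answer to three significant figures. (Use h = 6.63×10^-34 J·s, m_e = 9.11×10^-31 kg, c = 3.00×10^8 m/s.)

L = 0.677 nm

The photon carries ΔE = hc/λ = 6.63×10^-34·3.00×10^8/1.68×10^-7 m = 1.184×10^-18 J.
Since ΔE = (5² − 4²)E_1, E_1 = 1.316×10^-19 J, and L = h/√(8m_eE_1) = 6.77×10^-10 m = 0.677 nm.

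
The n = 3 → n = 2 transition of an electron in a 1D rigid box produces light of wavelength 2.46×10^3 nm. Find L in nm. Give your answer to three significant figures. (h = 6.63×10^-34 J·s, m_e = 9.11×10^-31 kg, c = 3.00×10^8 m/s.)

L = 1.93 nm

The photon carries ΔE = hc/λ = 6.63×10^-34·3.00×10^8/2.46×10^-6 m = 8.085×10^-20 J.
Since ΔE = (3² − 2²)E_1, E_1 = 1.617×10^-20 J, and L = h/√(8m_eE_1) = 1.93×10^-9 m = 1.93 nm.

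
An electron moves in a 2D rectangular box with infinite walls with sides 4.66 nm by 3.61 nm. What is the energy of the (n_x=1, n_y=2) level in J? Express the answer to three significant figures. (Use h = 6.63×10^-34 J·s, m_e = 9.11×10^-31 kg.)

For a 2D rectangular well E = (h²/8m_e)·Σ n_i²/L_i² = (6.63×10^-34)²/(8·9.11×10^-31) · [1²/(4.66 nm)² + 2²/(3.61 nm)²].
Evaluating gives E = 2.13×10^-20 J.

E = 2.13×10^-20 J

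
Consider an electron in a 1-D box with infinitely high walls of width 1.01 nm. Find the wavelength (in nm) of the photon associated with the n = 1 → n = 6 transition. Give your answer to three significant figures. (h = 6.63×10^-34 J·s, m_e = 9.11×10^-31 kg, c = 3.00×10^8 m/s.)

E_1 = h²/(8m_eL²) = 5.913×10^-20 J, so ΔE = (6² − 1²)E_1 = 2.070×10^-18 J.
λ = hc/ΔE = (6.63×10^-34·3.00×10^8)/2.070×10^-18 = 9.61×10^-8 m = 96.1 nm.

λ = 96.1 nm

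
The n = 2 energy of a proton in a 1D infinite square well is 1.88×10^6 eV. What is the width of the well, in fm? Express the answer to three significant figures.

L = 20.9 fm

From E_n = n²h²/(8m_pL²), L = n·h/√(8m_pE_n).
E_2 = 1.88×10^6 eV = 3.012×10^-13 J, so L = 2·6.626×10^-34/√(8·1.673×10^-27·3.012×10^-13) = 2.09×10^-14 m = 20.9 fm.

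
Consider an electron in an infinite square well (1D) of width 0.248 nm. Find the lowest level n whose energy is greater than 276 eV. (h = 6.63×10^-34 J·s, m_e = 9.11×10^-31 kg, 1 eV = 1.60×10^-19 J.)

E_1 = h²/(8m_eL²) = 9.807×10^-19 J = 6.129 eV.
Need n² > 276/6.129 = 45.03, i.e. n > 6.710.
The smallest integer satisfying this is n = 7.

n = 7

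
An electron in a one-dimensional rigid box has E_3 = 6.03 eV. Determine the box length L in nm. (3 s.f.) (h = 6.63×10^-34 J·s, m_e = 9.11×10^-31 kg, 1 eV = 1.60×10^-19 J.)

From E_n = n²h²/(8m_eL²), L = n·h/√(8m_eE_n).
E_3 = 6.03 eV = 9.648×10^-19 J, so L = 3·6.63×10^-34/√(8·9.11×10^-31·9.648×10^-19) = 7.50×10^-10 m = 0.750 nm.

L = 0.750 nm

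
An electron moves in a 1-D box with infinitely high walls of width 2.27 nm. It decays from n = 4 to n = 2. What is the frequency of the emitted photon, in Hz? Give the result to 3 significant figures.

E_1 = h²/(8m_eL²) = 1.169×10^-20 J and ΔE = (4² − 2²)E_1 = 1.403×10^-19 J.
f = ΔE/h = 1.403×10^-19/6.626×10^-34 = 2.12×10^14 Hz.

f = 2.12×10^14 Hz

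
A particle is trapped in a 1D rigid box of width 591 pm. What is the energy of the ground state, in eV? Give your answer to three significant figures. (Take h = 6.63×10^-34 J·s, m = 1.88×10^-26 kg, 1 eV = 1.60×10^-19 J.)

E_1 = 5.23×10^-5 eV

For an infinite well E_n = n²h²/(8mL²), so E_1 = h²/(8mL²) = (6.63×10^-34)²/(8·1.88×10^-26·(5.91×10^-10 m)²) = 8.368×10^-24 J.
Converting, E_1 = 8.368×10^-24 J / (1.60×10^-19 J/eV) = 5.23×10^-5 eV.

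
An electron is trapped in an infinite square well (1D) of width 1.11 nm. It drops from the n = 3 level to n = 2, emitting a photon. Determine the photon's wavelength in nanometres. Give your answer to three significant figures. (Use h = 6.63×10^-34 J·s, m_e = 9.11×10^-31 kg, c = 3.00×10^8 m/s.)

E_1 = h²/(8m_eL²) = 4.895×10^-20 J, so ΔE = (3² − 2²)E_1 = 2.447×10^-19 J.
λ = hc/ΔE = (6.63×10^-34·3.00×10^8)/2.447×10^-19 = 8.13×10^-7 m = 813 nm.

λ = 813 nm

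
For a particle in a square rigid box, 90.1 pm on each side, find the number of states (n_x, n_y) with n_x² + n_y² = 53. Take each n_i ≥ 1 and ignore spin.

The level has n_x² + n_y² = 53. The ordered positive-integer solutions are (2, 7), (7, 2).
That gives 2 states.

degeneracy = 2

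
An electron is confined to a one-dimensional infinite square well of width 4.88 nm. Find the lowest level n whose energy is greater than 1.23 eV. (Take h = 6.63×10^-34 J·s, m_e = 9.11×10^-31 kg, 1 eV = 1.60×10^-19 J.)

E_1 = h²/(8m_eL²) = 2.533×10^-21 J = 0.01583 eV.
Need n² > 1.23/0.01583 = 77.70, i.e. n > 8.815.
The smallest integer satisfying this is n = 9.

n = 9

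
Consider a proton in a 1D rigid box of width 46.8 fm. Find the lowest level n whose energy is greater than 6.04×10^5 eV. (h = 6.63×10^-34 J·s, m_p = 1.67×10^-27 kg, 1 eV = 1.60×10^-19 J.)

n = 3

E_1 = h²/(8m_pL²) = 1.502×10^-14 J = 9.388×10^4 eV.
Need n² > 6.04×10^5/9.388×10^4 = 6.434, i.e. n > 2.537.
The smallest integer satisfying this is n = 3.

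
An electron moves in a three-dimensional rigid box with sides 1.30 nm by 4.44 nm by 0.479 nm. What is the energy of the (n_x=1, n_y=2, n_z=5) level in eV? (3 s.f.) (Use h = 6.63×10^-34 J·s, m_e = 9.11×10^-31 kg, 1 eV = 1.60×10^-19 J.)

E = 41.4 eV

For a 3D rectangular well E = (h²/8m_e)·Σ n_i²/L_i² = (6.63×10^-34)²/(8·9.11×10^-31) · [1²/(1.30 nm)² + 2²/(4.44 nm)² + 5²/(0.479 nm)²].
Evaluating gives E = 6.620×10^-18 J = 41.4 eV.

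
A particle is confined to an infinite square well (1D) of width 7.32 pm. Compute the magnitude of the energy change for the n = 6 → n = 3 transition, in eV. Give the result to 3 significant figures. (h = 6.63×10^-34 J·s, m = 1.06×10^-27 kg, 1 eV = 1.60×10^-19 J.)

E_1 = h²/(8mL²) = 9.674×10^-19 J.
|ΔE| = |6² − 3²|·E_1 = 27·9.674×10^-19 J = 2.612×10^-17 J = 163 eV.

|ΔE| = 163 eV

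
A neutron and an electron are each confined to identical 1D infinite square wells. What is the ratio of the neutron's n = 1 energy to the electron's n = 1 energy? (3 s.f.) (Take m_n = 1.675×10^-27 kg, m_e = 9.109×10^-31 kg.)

E_n ∝ 1/m at fixed n and L, so the ratio is m_e/m_n = 9.109×10^-31/1.675×10^-27 = 5.44×10^-4.

5.44×10^-4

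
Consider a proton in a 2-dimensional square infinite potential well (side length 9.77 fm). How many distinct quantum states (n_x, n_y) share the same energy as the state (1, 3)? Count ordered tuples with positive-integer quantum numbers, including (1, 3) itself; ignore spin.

degeneracy = 2

The level has n_x² + n_y² = 10. The ordered positive-integer solutions are (1, 3), (3, 1).
That gives 2 states.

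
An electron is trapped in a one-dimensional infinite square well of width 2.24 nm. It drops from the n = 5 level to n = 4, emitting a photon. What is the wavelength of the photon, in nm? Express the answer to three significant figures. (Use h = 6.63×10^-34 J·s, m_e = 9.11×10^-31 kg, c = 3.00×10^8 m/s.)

E_1 = h²/(8m_eL²) = 1.202×10^-20 J, so ΔE = (5² − 4²)E_1 = 1.082×10^-19 J.
λ = hc/ΔE = (6.63×10^-34·3.00×10^8)/1.082×10^-19 = 1.84×10^-6 m = 1.84×10^3 nm.

λ = 1.84×10^3 nm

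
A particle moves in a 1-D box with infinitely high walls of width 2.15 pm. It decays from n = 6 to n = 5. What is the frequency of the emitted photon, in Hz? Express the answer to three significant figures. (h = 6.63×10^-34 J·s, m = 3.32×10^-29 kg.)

E_1 = h²/(8mL²) = 3.580×10^-16 J and ΔE = (6² − 5²)E_1 = 3.938×10^-15 J.
f = ΔE/h = 3.938×10^-15/6.63×10^-34 = 5.94×10^18 Hz.

f = 5.94×10^18 Hz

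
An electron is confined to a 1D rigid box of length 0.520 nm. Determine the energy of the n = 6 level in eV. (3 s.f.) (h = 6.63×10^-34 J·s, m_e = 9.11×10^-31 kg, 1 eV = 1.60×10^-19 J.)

E_6 = 50.2 eV

For an infinite well E_n = n²h²/(8m_eL²), so E_1 = h²/(8m_eL²) = (6.63×10^-34)²/(8·9.11×10^-31·(5.20×10^-10 m)²) = 2.231×10^-19 J.
Then E_6 = 6²·E_1 = 36·2.231×10^-19 J = 8.032×10^-18 J.
Converting, E_6 = 8.032×10^-18 J / (1.60×10^-19 J/eV) = 50.2 eV.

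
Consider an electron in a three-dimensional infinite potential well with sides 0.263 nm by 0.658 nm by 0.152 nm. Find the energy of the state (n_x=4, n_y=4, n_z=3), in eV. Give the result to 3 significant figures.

E = 247 eV

For a 3D rectangular well E = (h²/8m_e)·Σ n_i²/L_i² = (6.626×10^-34)²/(8·9.109×10^-31) · [4²/(0.263 nm)² + 4²/(0.658 nm)² + 3²/(0.152 nm)²].
Evaluating gives E = 3.963×10^-17 J = 247 eV.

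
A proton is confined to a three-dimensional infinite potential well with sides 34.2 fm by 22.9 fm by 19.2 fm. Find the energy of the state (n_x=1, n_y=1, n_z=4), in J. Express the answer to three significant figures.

For a 3D rectangular well E = (h²/8m_p)·Σ n_i²/L_i² = (6.626×10^-34)²/(8·1.673×10^-27) · [1²/(34.2 fm)² + 1²/(22.9 fm)² + 4²/(19.2 fm)²].
Evaluating gives E = 1.51×10^-12 J.

E = 1.51×10^-12 J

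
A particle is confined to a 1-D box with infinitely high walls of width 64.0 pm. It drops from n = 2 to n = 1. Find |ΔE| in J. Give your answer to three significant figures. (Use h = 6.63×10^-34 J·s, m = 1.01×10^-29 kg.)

|ΔE| = 3.98×10^-18 J

E_1 = h²/(8mL²) = 1.328×10^-18 J.
|ΔE| = |2² − 1²|·E_1 = 3·1.328×10^-18 J = 3.98×10^-18 J.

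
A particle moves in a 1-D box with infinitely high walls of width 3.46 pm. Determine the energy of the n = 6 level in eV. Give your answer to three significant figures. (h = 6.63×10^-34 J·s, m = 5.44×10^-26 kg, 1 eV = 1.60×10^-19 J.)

For an infinite well E_n = n²h²/(8mL²), so E_1 = h²/(8mL²) = (6.63×10^-34)²/(8·5.44×10^-26·(3.46×10^-12 m)²) = 8.437×10^-20 J.
Then E_6 = 6²·E_1 = 36·8.437×10^-20 J = 3.037×10^-18 J.
Converting, E_6 = 3.037×10^-18 J / (1.60×10^-19 J/eV) = 19.0 eV.

E_6 = 19.0 eV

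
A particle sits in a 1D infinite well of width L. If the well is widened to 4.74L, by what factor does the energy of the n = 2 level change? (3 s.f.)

E_n ∝ 1/L², so the energy scales by 1/4.74² = 0.0445.

0.0445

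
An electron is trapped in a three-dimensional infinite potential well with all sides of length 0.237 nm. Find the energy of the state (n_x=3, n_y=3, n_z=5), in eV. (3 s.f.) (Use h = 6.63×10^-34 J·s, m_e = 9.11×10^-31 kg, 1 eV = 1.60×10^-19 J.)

For a 3D rectangular well E = (h²/8m_e)·Σ n_i²/L_i² = (6.63×10^-34)²/(8·9.11×10^-31) · [3²/(0.237 nm)² + 3²/(0.237 nm)² + 5²/(0.237 nm)²].
Evaluating gives E = 4.617×10^-17 J = 289 eV.

E = 289 eV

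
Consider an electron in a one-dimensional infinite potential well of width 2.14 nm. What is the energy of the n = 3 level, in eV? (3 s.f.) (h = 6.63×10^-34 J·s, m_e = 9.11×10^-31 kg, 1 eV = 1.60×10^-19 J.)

For an infinite well E_n = n²h²/(8m_eL²), so E_1 = h²/(8m_eL²) = (6.63×10^-34)²/(8·9.11×10^-31·(2.14×10^-9 m)²) = 1.317×10^-20 J.
Then E_3 = 3²·E_1 = 9·1.317×10^-20 J = 1.185×10^-19 J.
Converting, E_3 = 1.185×10^-19 J / (1.60×10^-19 J/eV) = 0.741 eV.

E_3 = 0.741 eV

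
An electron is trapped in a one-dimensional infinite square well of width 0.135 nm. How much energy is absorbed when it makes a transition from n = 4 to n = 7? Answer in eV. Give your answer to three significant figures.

|ΔE| = 681 eV

E_1 = h²/(8m_eL²) = 3.306×10^-18 J.
|ΔE| = |4² − 7²|·E_1 = 33·3.306×10^-18 J = 1.091×10^-16 J = 681 eV.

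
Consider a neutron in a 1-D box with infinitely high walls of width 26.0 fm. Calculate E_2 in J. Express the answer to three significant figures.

E_2 = 1.94×10^-13 J

For an infinite well E_n = n²h²/(8m_nL²), so E_1 = h²/(8m_nL²) = (6.626×10^-34)²/(8·1.675×10^-27·(2.60×10^-14 m)²) = 4.847×10^-14 J.
Then E_2 = 2²·E_1 = 4·4.847×10^-14 J = 1.94×10^-13 J.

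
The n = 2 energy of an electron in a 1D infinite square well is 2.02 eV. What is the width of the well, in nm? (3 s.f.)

From E_n = n²h²/(8m_eL²), L = n·h/√(8m_eE_n).
E_2 = 2.02 eV = 3.236×10^-19 J, so L = 2·6.626×10^-34/√(8·9.109×10^-31·3.236×10^-19) = 8.63×10^-10 m = 0.863 nm.

L = 0.863 nm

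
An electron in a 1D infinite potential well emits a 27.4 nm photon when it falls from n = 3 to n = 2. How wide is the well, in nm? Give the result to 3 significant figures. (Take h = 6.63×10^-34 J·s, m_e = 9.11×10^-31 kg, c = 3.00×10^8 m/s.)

The photon carries ΔE = hc/λ = 6.63×10^-34·3.00×10^8/2.74×10^-8 m = 7.259×10^-18 J.
Since ΔE = (3² − 2²)E_1, E_1 = 1.452×10^-18 J, and L = h/√(8m_eE_1) = 2.04×10^-10 m = 0.204 nm.

L = 0.204 nm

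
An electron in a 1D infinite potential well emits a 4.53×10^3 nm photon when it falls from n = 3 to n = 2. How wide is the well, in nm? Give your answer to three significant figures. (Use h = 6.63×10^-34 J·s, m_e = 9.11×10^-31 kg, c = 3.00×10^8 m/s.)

L = 2.62 nm

The photon carries ΔE = hc/λ = 6.63×10^-34·3.00×10^8/4.53×10^-6 m = 4.391×10^-20 J.
Since ΔE = (3² − 2²)E_1, E_1 = 8.782×10^-21 J, and L = h/√(8m_eE_1) = 2.62×10^-9 m = 2.62 nm.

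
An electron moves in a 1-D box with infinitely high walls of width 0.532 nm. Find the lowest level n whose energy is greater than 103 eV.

n = 9

E_1 = h²/(8m_eL²) = 2.129×10^-19 J = 1.329 eV.
Need n² > 103/1.329 = 77.50, i.e. n > 8.803.
The smallest integer satisfying this is n = 9.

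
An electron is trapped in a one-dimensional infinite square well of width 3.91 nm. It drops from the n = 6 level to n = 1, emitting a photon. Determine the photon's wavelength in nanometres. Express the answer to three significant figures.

E_1 = h²/(8m_eL²) = 3.941×10^-21 J, so ΔE = (6² − 1²)E_1 = 1.379×10^-19 J.
λ = hc/ΔE = (6.626×10^-34·2.998×10^8)/1.379×10^-19 = 1.44×10^-6 m = 1.44×10^3 nm.

λ = 1.44×10^3 nm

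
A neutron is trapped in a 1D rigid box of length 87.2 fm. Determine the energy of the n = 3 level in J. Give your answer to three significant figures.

E_3 = 3.88×10^-14 J

For an infinite well E_n = n²h²/(8m_nL²), so E_1 = h²/(8m_nL²) = (6.626×10^-34)²/(8·1.675×10^-27·(8.72×10^-14 m)²) = 4.309×10^-15 J.
Then E_3 = 3²·E_1 = 9·4.309×10^-15 J = 3.88×10^-14 J.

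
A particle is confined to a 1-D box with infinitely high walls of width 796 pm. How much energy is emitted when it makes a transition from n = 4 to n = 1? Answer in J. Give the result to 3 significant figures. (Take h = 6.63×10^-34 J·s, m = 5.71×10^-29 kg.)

E_1 = h²/(8mL²) = 1.519×10^-21 J.
|ΔE| = |4² − 1²|·E_1 = 15·1.519×10^-21 J = 2.28×10^-20 J.

|ΔE| = 2.28×10^-20 J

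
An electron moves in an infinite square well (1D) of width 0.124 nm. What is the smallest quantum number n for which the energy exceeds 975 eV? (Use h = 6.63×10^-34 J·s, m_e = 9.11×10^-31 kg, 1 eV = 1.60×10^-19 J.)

E_1 = h²/(8m_eL²) = 3.923×10^-18 J = 24.52 eV.
Need n² > 975/24.52 = 39.76, i.e. n > 6.306.
The smallest integer satisfying this is n = 7.

n = 7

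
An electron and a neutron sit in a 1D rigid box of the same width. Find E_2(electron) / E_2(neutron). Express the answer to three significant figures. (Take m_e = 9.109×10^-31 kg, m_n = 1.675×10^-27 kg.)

E_n ∝ 1/m at fixed n and L, so the ratio is m_n/m_e = 1.675×10^-27/9.109×10^-31 = 1.84×10^3.

1.84×10^3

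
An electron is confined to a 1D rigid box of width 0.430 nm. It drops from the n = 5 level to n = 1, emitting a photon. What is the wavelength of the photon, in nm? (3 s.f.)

E_1 = h²/(8m_eL²) = 3.258×10^-19 J, so ΔE = (5² − 1²)E_1 = 7.819×10^-18 J.
λ = hc/ΔE = (6.626×10^-34·2.998×10^8)/7.819×10^-18 = 2.54×10^-8 m = 25.4 nm.

λ = 25.4 nm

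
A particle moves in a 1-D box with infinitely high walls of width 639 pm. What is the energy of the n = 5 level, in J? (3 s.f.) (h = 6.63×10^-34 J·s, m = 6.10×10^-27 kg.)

For an infinite well E_n = n²h²/(8mL²), so E_1 = h²/(8mL²) = (6.63×10^-34)²/(8·6.10×10^-27·(6.39×10^-10 m)²) = 2.206×10^-23 J.
Then E_5 = 5²·E_1 = 25·2.206×10^-23 J = 5.52×10^-22 J.

E_5 = 5.52×10^-22 J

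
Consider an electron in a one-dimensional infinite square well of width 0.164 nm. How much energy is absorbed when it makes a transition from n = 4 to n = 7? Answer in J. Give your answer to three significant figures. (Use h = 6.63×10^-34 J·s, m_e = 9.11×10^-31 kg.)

|ΔE| = 7.40×10^-17 J

E_1 = h²/(8m_eL²) = 2.242×10^-18 J.
|ΔE| = |4² − 7²|·E_1 = 33·2.242×10^-18 J = 7.40×10^-17 J.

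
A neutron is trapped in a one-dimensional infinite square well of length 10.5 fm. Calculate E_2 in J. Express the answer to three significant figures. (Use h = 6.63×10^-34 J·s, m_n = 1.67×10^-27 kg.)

For an infinite well E_n = n²h²/(8m_nL²), so E_1 = h²/(8m_nL²) = (6.63×10^-34)²/(8·1.67×10^-27·(1.05×10^-14 m)²) = 2.984×10^-13 J.
Then E_2 = 2²·E_1 = 4·2.984×10^-13 J = 1.19×10^-12 J.

E_2 = 1.19×10^-12 J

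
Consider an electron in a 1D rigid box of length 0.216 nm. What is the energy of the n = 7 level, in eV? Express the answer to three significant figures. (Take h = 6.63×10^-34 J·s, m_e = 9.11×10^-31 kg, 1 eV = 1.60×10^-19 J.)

For an infinite well E_n = n²h²/(8m_eL²), so E_1 = h²/(8m_eL²) = (6.63×10^-34)²/(8·9.11×10^-31·(2.16×10^-10 m)²) = 1.293×10^-18 J.
Then E_7 = 7²·E_1 = 49·1.293×10^-18 J = 6.336×10^-17 J.
Converting, E_7 = 6.336×10^-17 J / (1.60×10^-19 J/eV) = 396 eV.

E_7 = 396 eV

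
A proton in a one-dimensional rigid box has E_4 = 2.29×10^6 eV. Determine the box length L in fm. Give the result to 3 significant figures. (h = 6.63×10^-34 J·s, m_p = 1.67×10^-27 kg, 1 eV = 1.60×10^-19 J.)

L = 37.9 fm

From E_n = n²h²/(8m_pL²), L = n·h/√(8m_pE_n).
E_4 = 2.29×10^6 eV = 3.664×10^-13 J, so L = 4·6.63×10^-34/√(8·1.67×10^-27·3.664×10^-13) = 3.79×10^-14 m = 37.9 fm.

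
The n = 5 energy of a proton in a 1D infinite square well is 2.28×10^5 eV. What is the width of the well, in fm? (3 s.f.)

From E_n = n²h²/(8m_pL²), L = n·h/√(8m_pE_n).
E_5 = 2.28×10^5 eV = 3.653×10^-14 J, so L = 5·6.626×10^-34/√(8·1.673×10^-27·3.653×10^-14) = 1.50×10^-13 m = 150 fm.

L = 150 fm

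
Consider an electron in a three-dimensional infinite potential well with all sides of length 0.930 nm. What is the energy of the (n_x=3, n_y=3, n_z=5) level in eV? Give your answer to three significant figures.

For a 3D rectangular well E = (h²/8m_e)·Σ n_i²/L_i² = (6.626×10^-34)²/(8·9.109×10^-31) · [3²/(0.930 nm)² + 3²/(0.930 nm)² + 5²/(0.930 nm)²].
Evaluating gives E = 2.995×10^-18 J = 18.7 eV.

E = 18.7 eV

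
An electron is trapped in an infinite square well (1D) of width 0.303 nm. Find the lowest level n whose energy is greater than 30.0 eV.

n = 3

E_1 = h²/(8m_eL²) = 6.562×10^-19 J = 4.096 eV.
Need n² > 30.0/4.096 = 7.324, i.e. n > 2.706.
The smallest integer satisfying this is n = 3.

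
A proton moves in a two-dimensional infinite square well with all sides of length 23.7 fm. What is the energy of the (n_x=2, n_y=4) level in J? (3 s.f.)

E = 1.17×10^-12 J

For a 2D rectangular well E = (h²/8m_p)·Σ n_i²/L_i² = (6.626×10^-34)²/(8·1.673×10^-27) · [2²/(23.7 fm)² + 4²/(23.7 fm)²].
Evaluating gives E = 1.17×10^-12 J.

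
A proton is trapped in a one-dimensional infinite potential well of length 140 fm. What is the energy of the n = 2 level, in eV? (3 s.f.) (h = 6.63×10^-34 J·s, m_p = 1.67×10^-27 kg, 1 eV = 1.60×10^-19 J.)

For an infinite well E_n = n²h²/(8m_pL²), so E_1 = h²/(8m_pL²) = (6.63×10^-34)²/(8·1.67×10^-27·(1.40×10^-13 m)²) = 1.679×10^-15 J.
Then E_2 = 2²·E_1 = 4·1.679×10^-15 J = 6.716×10^-15 J.
Converting, E_2 = 6.716×10^-15 J / (1.60×10^-19 J/eV) = 4.20×10^4 eV.

E_2 = 4.20×10^4 eV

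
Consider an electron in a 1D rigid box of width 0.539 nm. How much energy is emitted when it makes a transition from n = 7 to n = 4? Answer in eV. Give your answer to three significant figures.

E_1 = h²/(8m_eL²) = 2.074×10^-19 J.
|ΔE| = |7² − 4²|·E_1 = 33·2.074×10^-19 J = 6.844×10^-18 J = 42.7 eV.

|ΔE| = 42.7 eV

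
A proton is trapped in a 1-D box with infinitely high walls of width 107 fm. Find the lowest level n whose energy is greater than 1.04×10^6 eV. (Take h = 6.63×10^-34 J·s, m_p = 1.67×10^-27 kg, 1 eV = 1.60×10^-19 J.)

E_1 = h²/(8m_pL²) = 2.874×10^-15 J = 1.796×10^4 eV.
Need n² > 1.04×10^6/1.796×10^4 = 57.91, i.e. n > 7.610.
The smallest integer satisfying this is n = 8.

n = 8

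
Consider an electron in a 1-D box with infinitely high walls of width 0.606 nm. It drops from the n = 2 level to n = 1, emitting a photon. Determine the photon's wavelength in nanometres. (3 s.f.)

λ = 404 nm

E_1 = h²/(8m_eL²) = 1.641×10^-19 J, so ΔE = (2² − 1²)E_1 = 4.923×10^-19 J.
λ = hc/ΔE = (6.626×10^-34·2.998×10^8)/4.923×10^-19 = 4.04×10^-7 m = 404 nm.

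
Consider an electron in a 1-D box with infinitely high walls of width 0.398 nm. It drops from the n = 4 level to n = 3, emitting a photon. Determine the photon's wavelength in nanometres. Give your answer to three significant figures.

E_1 = h²/(8m_eL²) = 3.803×10^-19 J, so ΔE = (4² − 3²)E_1 = 2.662×10^-18 J.
λ = hc/ΔE = (6.626×10^-34·2.998×10^8)/2.662×10^-18 = 7.46×10^-8 m = 74.6 nm.

λ = 74.6 nm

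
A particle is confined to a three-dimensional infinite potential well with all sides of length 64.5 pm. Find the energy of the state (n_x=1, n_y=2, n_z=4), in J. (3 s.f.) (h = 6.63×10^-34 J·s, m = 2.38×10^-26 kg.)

For a 3D rectangular well E = (h²/8m)·Σ n_i²/L_i² = (6.63×10^-34)²/(8·2.38×10^-26) · [1²/(64.5 pm)² + 2²/(64.5 pm)² + 4²/(64.5 pm)²].
Evaluating gives E = 1.17×10^-20 J.

E = 1.17×10^-20 J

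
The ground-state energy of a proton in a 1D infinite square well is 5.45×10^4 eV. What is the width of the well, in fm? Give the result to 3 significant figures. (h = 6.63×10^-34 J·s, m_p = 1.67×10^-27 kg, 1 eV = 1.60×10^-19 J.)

From E_n = n²h²/(8m_pL²), L = n·h/√(8m_pE_n).
E_1 = 5.45×10^4 eV = 8.720×10^-15 J, so L = 1·6.63×10^-34/√(8·1.67×10^-27·8.720×10^-15) = 6.14×10^-14 m = 61.4 fm.

L = 61.4 fm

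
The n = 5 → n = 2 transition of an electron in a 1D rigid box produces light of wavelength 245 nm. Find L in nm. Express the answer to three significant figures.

L = 1.25 nm

The photon carries ΔE = hc/λ = 6.626×10^-34·2.998×10^8/2.45×10^-7 m = 8.108×10^-19 J.
Since ΔE = (5² − 2²)E_1, E_1 = 3.861×10^-20 J, and L = h/√(8m_eE_1) = 1.25×10^-9 m = 1.25 nm.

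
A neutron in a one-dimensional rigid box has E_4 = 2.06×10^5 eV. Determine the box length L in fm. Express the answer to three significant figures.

From E_n = n²h²/(8m_nL²), L = n·h/√(8m_nE_n).
E_4 = 2.06×10^5 eV = 3.300×10^-14 J, so L = 4·6.626×10^-34/√(8·1.675×10^-27·3.300×10^-14) = 1.26×10^-13 m = 126 fm.

L = 126 fm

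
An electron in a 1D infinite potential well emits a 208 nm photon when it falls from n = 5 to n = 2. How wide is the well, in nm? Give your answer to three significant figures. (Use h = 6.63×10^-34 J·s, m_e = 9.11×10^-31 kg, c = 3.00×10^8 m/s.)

The photon carries ΔE = hc/λ = 6.63×10^-34·3.00×10^8/2.08×10^-7 m = 9.562×10^-19 J.
Since ΔE = (5² − 2²)E_1, E_1 = 4.553×10^-20 J, and L = h/√(8m_eE_1) = 1.15×10^-9 m = 1.15 nm.

L = 1.15 nm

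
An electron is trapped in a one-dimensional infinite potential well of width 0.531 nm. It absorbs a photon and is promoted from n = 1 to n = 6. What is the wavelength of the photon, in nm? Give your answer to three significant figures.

E_1 = h²/(8m_eL²) = 2.137×10^-19 J, so ΔE = (6² − 1²)E_1 = 7.479×10^-18 J.
λ = hc/ΔE = (6.626×10^-34·2.998×10^8)/7.479×10^-18 = 2.66×10^-8 m = 26.6 nm.

λ = 26.6 nm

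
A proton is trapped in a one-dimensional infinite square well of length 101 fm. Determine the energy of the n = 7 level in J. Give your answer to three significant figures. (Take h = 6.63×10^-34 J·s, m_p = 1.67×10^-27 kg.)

E_7 = 1.58×10^-13 J

For an infinite well E_n = n²h²/(8m_pL²), so E_1 = h²/(8m_pL²) = (6.63×10^-34)²/(8·1.67×10^-27·(1.01×10^-13 m)²) = 3.225×10^-15 J.
Then E_7 = 7²·E_1 = 49·3.225×10^-15 J = 1.58×10^-13 J.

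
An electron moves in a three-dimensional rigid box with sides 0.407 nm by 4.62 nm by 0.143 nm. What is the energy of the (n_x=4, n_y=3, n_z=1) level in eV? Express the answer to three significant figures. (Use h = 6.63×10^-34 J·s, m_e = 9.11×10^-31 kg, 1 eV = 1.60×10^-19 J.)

E = 55.0 eV

For a 3D rectangular well E = (h²/8m_e)·Σ n_i²/L_i² = (6.63×10^-34)²/(8·9.11×10^-31) · [4²/(0.407 nm)² + 3²/(4.62 nm)² + 1²/(0.143 nm)²].
Evaluating gives E = 8.801×10^-18 J = 55.0 eV.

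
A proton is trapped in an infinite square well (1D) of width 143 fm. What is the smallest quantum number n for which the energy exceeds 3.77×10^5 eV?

E_1 = h²/(8m_pL²) = 1.604×10^-15 J = 1.001×10^4 eV.
Need n² > 3.77×10^5/1.001×10^4 = 37.66, i.e. n > 6.137.
The smallest integer satisfying this is n = 7.

n = 7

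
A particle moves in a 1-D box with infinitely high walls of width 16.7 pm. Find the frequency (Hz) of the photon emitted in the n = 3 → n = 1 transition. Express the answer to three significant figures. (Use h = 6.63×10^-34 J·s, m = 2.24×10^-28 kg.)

f = 1.06×10^16 Hz

E_1 = h²/(8mL²) = 8.795×10^-19 J and ΔE = (3² − 1²)E_1 = 7.036×10^-18 J.
f = ΔE/h = 7.036×10^-18/6.63×10^-34 = 1.06×10^16 Hz.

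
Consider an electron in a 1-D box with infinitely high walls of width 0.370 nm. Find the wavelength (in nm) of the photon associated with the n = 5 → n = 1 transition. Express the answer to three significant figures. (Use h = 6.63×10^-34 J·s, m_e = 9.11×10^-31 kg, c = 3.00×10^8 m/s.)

λ = 18.8 nm

E_1 = h²/(8m_eL²) = 4.406×10^-19 J, so ΔE = (5² − 1²)E_1 = 1.057×10^-17 J.
λ = hc/ΔE = (6.63×10^-34·3.00×10^8)/1.057×10^-17 = 1.88×10^-8 m = 18.8 nm.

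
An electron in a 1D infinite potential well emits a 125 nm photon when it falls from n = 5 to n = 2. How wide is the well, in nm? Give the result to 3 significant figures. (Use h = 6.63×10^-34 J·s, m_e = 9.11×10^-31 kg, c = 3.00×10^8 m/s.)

L = 0.892 nm

The photon carries ΔE = hc/λ = 6.63×10^-34·3.00×10^8/1.25×10^-7 m = 1.591×10^-18 J.
Since ΔE = (5² − 2²)E_1, E_1 = 7.576×10^-20 J, and L = h/√(8m_eE_1) = 8.92×10^-10 m = 0.892 nm.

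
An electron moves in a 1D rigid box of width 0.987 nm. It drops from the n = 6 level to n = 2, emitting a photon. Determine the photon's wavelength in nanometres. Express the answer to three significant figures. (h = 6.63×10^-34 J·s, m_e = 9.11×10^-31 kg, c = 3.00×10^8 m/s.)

E_1 = h²/(8m_eL²) = 6.191×10^-20 J, so ΔE = (6² − 2²)E_1 = 1.981×10^-18 J.
λ = hc/ΔE = (6.63×10^-34·3.00×10^8)/1.981×10^-18 = 1.00×10^-7 m = 100 nm.

λ = 100 nm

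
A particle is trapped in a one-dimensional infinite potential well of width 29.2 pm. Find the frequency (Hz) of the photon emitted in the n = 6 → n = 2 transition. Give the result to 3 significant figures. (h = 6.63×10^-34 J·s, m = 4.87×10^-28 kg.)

E_1 = h²/(8mL²) = 1.323×10^-19 J and ΔE = (6² − 2²)E_1 = 4.234×10^-18 J.
f = ΔE/h = 4.234×10^-18/6.63×10^-34 = 6.39×10^15 Hz.

f = 6.39×10^15 Hz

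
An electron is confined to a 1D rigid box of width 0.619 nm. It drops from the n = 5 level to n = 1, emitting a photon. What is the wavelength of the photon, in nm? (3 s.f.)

λ = 52.6 nm

E_1 = h²/(8m_eL²) = 1.572×10^-19 J, so ΔE = (5² − 1²)E_1 = 3.773×10^-18 J.
λ = hc/ΔE = (6.626×10^-34·2.998×10^8)/3.773×10^-18 = 5.26×10^-8 m = 52.6 nm.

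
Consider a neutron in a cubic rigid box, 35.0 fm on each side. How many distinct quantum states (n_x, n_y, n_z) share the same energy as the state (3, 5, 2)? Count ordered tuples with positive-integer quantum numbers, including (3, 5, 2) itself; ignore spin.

degeneracy = 9

The level has n_x² + n_y² + n_z² = 38. The ordered positive-integer solutions are (1, 1, 6), (1, 6, 1), (2, 3, 5), (2, 5, 3), (3, 2, 5), (3, 5, 2), (5, 2, 3), (5, 3, 2), (6, 1, 1).
That gives 9 states.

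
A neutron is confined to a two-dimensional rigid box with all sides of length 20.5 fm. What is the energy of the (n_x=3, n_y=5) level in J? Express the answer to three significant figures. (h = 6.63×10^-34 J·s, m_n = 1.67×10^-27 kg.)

E = 2.66×10^-12 J

For a 2D rectangular well E = (h²/8m_n)·Σ n_i²/L_i² = (6.63×10^-34)²/(8·1.67×10^-27) · [3²/(20.5 fm)² + 5²/(20.5 fm)²].
Evaluating gives E = 2.66×10^-12 J.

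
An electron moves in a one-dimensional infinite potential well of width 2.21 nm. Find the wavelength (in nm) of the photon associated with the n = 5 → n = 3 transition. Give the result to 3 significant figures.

λ = 1.01×10^3 nm

E_1 = h²/(8m_eL²) = 1.234×10^-20 J, so ΔE = (5² − 3²)E_1 = 1.974×10^-19 J.
λ = hc/ΔE = (6.626×10^-34·2.998×10^8)/1.974×10^-19 = 1.01×10^-6 m = 1.01×10^3 nm.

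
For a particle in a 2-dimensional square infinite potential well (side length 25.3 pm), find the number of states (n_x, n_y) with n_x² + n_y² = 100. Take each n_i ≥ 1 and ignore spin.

The level has n_x² + n_y² = 100. The ordered positive-integer solutions are (6, 8), (8, 6).
That gives 2 states.

degeneracy = 2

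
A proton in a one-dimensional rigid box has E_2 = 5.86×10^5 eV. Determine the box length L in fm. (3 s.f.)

L = 37.4 fm

From E_n = n²h²/(8m_pL²), L = n·h/√(8m_pE_n).
E_2 = 5.86×10^5 eV = 9.388×10^-14 J, so L = 2·6.626×10^-34/√(8·1.673×10^-27·9.388×10^-14) = 3.74×10^-14 m = 37.4 fm.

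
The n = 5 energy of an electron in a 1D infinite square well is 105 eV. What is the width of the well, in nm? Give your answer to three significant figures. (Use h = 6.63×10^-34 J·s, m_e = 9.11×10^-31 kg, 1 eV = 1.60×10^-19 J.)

L = 0.300 nm

From E_n = n²h²/(8m_eL²), L = n·h/√(8m_eE_n).
E_5 = 105 eV = 1.680×10^-17 J, so L = 5·6.63×10^-34/√(8·9.11×10^-31·1.680×10^-17) = 3.00×10^-10 m = 0.300 nm.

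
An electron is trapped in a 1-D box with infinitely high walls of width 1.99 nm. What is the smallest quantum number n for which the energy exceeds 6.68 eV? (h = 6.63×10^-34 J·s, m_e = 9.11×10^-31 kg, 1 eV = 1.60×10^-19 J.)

n = 9

E_1 = h²/(8m_eL²) = 1.523×10^-20 J = 0.09519 eV.
Need n² > 6.68/0.09519 = 70.18, i.e. n > 8.377.
The smallest integer satisfying this is n = 9.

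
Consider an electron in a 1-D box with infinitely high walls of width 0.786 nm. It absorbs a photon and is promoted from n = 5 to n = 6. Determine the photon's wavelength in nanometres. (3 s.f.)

λ = 185 nm

E_1 = h²/(8m_eL²) = 9.752×10^-20 J, so ΔE = (6² − 5²)E_1 = 1.073×10^-18 J.
λ = hc/ΔE = (6.626×10^-34·2.998×10^8)/1.073×10^-18 = 1.85×10^-7 m = 185 nm.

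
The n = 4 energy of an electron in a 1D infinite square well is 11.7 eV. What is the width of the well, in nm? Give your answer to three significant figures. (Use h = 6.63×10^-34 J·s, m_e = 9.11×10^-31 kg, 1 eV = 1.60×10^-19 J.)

From E_n = n²h²/(8m_eL²), L = n·h/√(8m_eE_n).
E_4 = 11.7 eV = 1.872×10^-18 J, so L = 4·6.63×10^-34/√(8·9.11×10^-31·1.872×10^-18) = 7.18×10^-10 m = 0.718 nm.

L = 0.718 nm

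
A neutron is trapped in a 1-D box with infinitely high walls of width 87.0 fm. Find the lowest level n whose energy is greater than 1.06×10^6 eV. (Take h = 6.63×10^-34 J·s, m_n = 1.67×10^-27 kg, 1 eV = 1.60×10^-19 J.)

n = 7

E_1 = h²/(8m_nL²) = 4.347×10^-15 J = 2.717×10^4 eV.
Need n² > 1.06×10^6/2.717×10^4 = 39.01, i.e. n > 6.246.
The smallest integer satisfying this is n = 7.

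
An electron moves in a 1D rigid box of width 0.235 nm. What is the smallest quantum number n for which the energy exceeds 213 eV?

n = 6

E_1 = h²/(8m_eL²) = 1.091×10^-18 J = 6.810 eV.
Need n² > 213/6.810 = 31.28, i.e. n > 5.593.
The smallest integer satisfying this is n = 6.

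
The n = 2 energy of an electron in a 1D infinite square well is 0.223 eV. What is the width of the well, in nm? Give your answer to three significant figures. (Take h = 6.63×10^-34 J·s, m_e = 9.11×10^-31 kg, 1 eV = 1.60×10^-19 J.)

L = 2.60 nm

From E_n = n²h²/(8m_eL²), L = n·h/√(8m_eE_n).
E_2 = 0.223 eV = 3.568×10^-20 J, so L = 2·6.63×10^-34/√(8·9.11×10^-31·3.568×10^-20) = 2.60×10^-9 m = 2.60 nm.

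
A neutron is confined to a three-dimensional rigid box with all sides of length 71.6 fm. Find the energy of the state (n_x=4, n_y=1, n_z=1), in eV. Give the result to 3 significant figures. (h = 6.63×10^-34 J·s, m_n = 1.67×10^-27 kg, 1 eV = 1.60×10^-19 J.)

E = 7.22×10^5 eV

For a 3D rectangular well E = (h²/8m_n)·Σ n_i²/L_i² = (6.63×10^-34)²/(8·1.67×10^-27) · [4²/(71.6 fm)² + 1²/(71.6 fm)² + 1²/(71.6 fm)²].
Evaluating gives E = 1.155×10^-13 J = 7.22×10^5 eV.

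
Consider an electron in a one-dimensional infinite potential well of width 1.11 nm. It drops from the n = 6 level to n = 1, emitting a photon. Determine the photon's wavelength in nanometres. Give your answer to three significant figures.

λ = 116 nm

E_1 = h²/(8m_eL²) = 4.890×10^-20 J, so ΔE = (6² − 1²)E_1 = 1.711×10^-18 J.
λ = hc/ΔE = (6.626×10^-34·2.998×10^8)/1.711×10^-18 = 1.16×10^-7 m = 116 nm.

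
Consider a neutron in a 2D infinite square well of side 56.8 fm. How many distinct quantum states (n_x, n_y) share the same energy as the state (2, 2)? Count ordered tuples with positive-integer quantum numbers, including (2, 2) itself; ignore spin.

degeneracy = 1

The level has n_x² + n_y² = 8. The ordered positive-integer solutions are (2, 2).
That gives 1 state.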